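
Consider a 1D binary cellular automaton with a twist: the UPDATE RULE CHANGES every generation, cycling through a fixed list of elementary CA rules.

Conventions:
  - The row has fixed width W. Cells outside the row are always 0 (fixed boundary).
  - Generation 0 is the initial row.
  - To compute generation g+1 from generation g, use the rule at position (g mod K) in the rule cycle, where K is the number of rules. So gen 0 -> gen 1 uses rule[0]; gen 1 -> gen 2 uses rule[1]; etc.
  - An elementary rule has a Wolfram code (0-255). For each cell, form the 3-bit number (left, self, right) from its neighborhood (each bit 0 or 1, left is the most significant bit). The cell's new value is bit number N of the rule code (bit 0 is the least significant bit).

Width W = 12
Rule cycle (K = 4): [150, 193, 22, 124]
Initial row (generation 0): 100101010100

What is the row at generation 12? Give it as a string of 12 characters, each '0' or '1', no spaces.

Answer: 101100110000

Derivation:
Gen 0: 100101010100
Gen 1 (rule 150): 111101010110
Gen 2 (rule 193): 011100000010
Gen 3 (rule 22): 100010000111
Gen 4 (rule 124): 110011000101
Gen 5 (rule 150): 001100101101
Gen 6 (rule 193): 100100000100
Gen 7 (rule 22): 111110001110
Gen 8 (rule 124): 100011001011
Gen 9 (rule 150): 110100111000
Gen 10 (rule 193): 010000011011
Gen 11 (rule 22): 111000100000
Gen 12 (rule 124): 101100110000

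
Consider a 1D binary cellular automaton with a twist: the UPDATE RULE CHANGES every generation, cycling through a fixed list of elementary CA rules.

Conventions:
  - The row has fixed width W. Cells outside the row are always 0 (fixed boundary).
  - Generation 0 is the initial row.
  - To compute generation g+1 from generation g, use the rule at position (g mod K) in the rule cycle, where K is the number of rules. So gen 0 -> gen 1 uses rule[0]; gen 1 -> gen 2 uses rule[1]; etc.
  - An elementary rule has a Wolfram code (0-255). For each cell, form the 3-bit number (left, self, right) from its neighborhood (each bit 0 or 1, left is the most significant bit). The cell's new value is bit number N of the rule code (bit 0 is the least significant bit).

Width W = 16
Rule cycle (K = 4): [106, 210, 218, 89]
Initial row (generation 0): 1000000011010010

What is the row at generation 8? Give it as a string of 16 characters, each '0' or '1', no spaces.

Answer: 1001110011101001

Derivation:
Gen 0: 1000000011010010
Gen 1 (rule 106): 0000000111100100
Gen 2 (rule 210): 0000001011111010
Gen 3 (rule 218): 0000010011111001
Gen 4 (rule 89): 1111001010001100
Gen 5 (rule 106): 1001010100011100
Gen 6 (rule 210): 0110000010101110
Gen 7 (rule 218): 1111000100001111
Gen 8 (rule 89): 1001110011101001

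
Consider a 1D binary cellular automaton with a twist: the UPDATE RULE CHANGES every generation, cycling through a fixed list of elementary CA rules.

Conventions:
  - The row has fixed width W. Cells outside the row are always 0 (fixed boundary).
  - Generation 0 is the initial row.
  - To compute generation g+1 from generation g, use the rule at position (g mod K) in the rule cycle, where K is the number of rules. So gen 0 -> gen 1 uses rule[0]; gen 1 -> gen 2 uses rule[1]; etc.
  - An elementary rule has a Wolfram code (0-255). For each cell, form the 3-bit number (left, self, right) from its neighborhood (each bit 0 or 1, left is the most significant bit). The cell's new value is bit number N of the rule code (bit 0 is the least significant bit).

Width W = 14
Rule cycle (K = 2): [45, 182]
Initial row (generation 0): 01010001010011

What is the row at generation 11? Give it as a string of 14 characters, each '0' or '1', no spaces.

Answer: 10000000111111

Derivation:
Gen 0: 01010001010011
Gen 1 (rule 45): 01110101110010
Gen 2 (rule 182): 10101110101111
Gen 3 (rule 45): 11111001111000
Gen 4 (rule 182): 01110110110100
Gen 5 (rule 45): 01001101101101
Gen 6 (rule 182): 11110010010011
Gen 7 (rule 45): 10000010010010
Gen 8 (rule 182): 11000111111111
Gen 9 (rule 45): 10010100000000
Gen 10 (rule 182): 11111110000000
Gen 11 (rule 45): 10000000111111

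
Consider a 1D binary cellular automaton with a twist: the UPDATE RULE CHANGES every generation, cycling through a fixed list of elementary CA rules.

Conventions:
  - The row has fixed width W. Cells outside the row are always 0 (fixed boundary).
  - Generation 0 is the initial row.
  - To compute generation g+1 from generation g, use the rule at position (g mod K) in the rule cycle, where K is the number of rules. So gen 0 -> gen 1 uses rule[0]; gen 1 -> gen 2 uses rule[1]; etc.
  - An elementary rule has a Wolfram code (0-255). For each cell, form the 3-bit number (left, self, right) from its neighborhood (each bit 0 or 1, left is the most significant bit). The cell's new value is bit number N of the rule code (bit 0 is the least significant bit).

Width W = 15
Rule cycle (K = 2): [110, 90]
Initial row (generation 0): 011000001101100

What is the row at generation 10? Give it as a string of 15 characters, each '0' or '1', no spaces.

Gen 0: 011000001101100
Gen 1 (rule 110): 111000011111100
Gen 2 (rule 90): 101100110000110
Gen 3 (rule 110): 111101110001110
Gen 4 (rule 90): 100101011011011
Gen 5 (rule 110): 101111111111111
Gen 6 (rule 90): 001000000000001
Gen 7 (rule 110): 011000000000011
Gen 8 (rule 90): 111100000000111
Gen 9 (rule 110): 100100000001101
Gen 10 (rule 90): 011010000011100

Answer: 011010000011100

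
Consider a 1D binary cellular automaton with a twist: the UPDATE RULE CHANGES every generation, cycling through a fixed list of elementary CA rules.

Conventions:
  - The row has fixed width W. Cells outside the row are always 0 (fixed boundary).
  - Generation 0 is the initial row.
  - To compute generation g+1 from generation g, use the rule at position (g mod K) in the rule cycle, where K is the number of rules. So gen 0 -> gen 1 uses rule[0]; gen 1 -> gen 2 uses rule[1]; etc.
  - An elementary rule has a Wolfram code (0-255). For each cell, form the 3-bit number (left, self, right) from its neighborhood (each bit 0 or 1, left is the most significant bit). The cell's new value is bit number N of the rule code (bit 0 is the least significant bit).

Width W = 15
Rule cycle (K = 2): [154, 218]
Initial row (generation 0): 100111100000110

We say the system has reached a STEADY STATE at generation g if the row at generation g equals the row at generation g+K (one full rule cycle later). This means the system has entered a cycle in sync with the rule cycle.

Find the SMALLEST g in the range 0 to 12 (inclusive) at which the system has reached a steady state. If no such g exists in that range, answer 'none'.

Answer: 8

Derivation:
Gen 0: 100111100000110
Gen 1 (rule 154): 011111010001101
Gen 2 (rule 218): 111111001011100
Gen 3 (rule 154): 111110110011010
Gen 4 (rule 218): 111110111111001
Gen 5 (rule 154): 111100111110110
Gen 6 (rule 218): 111111111110111
Gen 7 (rule 154): 111111111100110
Gen 8 (rule 218): 111111111111111
Gen 9 (rule 154): 111111111111110
Gen 10 (rule 218): 111111111111111
Gen 11 (rule 154): 111111111111110
Gen 12 (rule 218): 111111111111111
Gen 13 (rule 154): 111111111111110
Gen 14 (rule 218): 111111111111111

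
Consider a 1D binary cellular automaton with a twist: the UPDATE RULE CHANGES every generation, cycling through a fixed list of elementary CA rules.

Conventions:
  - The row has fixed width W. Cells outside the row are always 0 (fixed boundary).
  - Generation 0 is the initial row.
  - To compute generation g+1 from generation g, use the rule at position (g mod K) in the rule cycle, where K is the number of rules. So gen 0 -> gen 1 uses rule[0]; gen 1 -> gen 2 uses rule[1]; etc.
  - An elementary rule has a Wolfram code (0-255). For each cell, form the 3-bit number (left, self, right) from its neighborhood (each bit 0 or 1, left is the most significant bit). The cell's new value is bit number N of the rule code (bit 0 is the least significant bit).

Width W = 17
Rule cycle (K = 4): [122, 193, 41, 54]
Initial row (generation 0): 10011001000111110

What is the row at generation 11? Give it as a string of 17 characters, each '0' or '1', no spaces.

Gen 0: 10011001000111110
Gen 1 (rule 122): 01111110101100011
Gen 2 (rule 193): 00111110000101001
Gen 3 (rule 41): 10100000110010000
Gen 4 (rule 54): 11110001001111000
Gen 5 (rule 122): 10011010111001100
Gen 6 (rule 193): 00001000011000101
Gen 7 (rule 41): 11100011010010010
Gen 8 (rule 54): 00010100111111111
Gen 9 (rule 122): 00101011100000001
Gen 10 (rule 193): 10000001101111100
Gen 11 (rule 41): 00111101011000001

Answer: 00111101011000001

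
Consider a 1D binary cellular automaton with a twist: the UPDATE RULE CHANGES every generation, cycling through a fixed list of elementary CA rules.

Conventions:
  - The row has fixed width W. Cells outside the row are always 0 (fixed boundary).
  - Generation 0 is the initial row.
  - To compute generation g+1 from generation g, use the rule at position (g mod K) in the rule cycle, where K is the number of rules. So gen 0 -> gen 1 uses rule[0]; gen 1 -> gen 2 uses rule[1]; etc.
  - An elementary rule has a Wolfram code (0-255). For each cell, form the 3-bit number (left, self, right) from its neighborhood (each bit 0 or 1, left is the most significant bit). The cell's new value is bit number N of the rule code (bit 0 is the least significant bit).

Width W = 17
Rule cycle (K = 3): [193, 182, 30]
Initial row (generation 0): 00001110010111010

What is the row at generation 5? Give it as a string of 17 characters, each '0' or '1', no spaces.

Answer: 11100101011011101

Derivation:
Gen 0: 00001110010111010
Gen 1 (rule 193): 11100110000011000
Gen 2 (rule 182): 01011001000100100
Gen 3 (rule 30): 11010111101111110
Gen 4 (rule 193): 01000011100111110
Gen 5 (rule 182): 11100101011011101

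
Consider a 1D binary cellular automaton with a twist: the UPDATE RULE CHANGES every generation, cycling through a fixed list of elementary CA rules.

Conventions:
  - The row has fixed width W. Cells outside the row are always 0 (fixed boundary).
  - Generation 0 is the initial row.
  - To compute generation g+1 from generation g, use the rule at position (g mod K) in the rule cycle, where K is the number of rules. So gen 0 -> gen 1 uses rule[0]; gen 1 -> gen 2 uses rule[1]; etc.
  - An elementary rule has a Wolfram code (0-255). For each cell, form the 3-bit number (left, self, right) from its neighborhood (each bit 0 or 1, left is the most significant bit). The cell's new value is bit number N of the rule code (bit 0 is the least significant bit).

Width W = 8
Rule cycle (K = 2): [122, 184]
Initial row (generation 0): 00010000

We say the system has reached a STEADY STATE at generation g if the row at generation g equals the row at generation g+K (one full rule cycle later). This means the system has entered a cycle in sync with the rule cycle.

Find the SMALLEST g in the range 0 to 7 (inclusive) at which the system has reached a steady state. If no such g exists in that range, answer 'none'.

Gen 0: 00010000
Gen 1 (rule 122): 00101000
Gen 2 (rule 184): 00010100
Gen 3 (rule 122): 00101010
Gen 4 (rule 184): 00010101
Gen 5 (rule 122): 00101010
Gen 6 (rule 184): 00010101
Gen 7 (rule 122): 00101010
Gen 8 (rule 184): 00010101
Gen 9 (rule 122): 00101010

Answer: 3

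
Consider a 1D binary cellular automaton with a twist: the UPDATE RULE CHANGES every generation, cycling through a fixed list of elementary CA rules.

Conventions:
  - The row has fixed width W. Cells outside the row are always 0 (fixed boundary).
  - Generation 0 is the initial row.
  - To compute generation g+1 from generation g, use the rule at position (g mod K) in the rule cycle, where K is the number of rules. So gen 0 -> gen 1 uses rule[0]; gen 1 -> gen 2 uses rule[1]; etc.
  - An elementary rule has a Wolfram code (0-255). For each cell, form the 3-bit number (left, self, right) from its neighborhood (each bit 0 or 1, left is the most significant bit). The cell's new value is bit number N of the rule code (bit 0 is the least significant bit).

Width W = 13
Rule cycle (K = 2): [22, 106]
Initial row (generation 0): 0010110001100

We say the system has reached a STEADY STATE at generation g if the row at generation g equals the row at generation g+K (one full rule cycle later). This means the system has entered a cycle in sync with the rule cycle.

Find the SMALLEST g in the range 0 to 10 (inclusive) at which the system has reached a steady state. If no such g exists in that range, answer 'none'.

Gen 0: 0010110001100
Gen 1 (rule 22): 0110001010010
Gen 2 (rule 106): 1110010100100
Gen 3 (rule 22): 0001110111110
Gen 4 (rule 106): 0011011100010
Gen 5 (rule 22): 0100000010111
Gen 6 (rule 106): 1000000101101
Gen 7 (rule 22): 1100001100001
Gen 8 (rule 106): 1100011100010
Gen 9 (rule 22): 0010100010111
Gen 10 (rule 106): 0101000101101
Gen 11 (rule 22): 1101101100001
Gen 12 (rule 106): 1111111100010

Answer: none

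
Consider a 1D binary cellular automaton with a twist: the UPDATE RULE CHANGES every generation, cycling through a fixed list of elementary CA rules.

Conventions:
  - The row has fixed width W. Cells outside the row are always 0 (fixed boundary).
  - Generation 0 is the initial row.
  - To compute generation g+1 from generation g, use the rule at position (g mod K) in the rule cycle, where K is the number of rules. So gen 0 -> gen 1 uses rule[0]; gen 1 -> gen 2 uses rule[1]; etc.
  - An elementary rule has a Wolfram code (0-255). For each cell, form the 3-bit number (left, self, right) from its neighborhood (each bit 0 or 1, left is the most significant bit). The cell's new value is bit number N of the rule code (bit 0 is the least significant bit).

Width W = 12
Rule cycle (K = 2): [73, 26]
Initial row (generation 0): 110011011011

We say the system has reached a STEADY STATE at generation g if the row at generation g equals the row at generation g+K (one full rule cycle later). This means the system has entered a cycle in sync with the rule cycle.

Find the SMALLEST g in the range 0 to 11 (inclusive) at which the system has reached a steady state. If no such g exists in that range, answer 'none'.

Answer: none

Derivation:
Gen 0: 110011011011
Gen 1 (rule 73): 110011011011
Gen 2 (rule 26): 101110010010
Gen 3 (rule 73): 001010000000
Gen 4 (rule 26): 010001000000
Gen 5 (rule 73): 000100011111
Gen 6 (rule 26): 001010110000
Gen 7 (rule 73): 100000110111
Gen 8 (rule 26): 010001100100
Gen 9 (rule 73): 000101100001
Gen 10 (rule 26): 001001010010
Gen 11 (rule 73): 100000000000
Gen 12 (rule 26): 010000000000
Gen 13 (rule 73): 000111111111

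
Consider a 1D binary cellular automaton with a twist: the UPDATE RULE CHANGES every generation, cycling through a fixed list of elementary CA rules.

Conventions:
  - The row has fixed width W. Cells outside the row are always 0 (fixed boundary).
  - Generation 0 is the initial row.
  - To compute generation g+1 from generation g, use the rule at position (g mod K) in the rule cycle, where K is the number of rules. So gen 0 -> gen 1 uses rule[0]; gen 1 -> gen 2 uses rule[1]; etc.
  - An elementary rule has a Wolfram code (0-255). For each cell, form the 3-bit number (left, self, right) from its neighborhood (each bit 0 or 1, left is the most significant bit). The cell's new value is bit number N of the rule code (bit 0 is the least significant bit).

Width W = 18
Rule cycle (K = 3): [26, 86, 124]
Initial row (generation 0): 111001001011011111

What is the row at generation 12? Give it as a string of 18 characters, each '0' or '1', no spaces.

Answer: 110111101101111111

Derivation:
Gen 0: 111001001011011111
Gen 1 (rule 26): 100110110010010000
Gen 2 (rule 86): 111010011111111000
Gen 3 (rule 124): 101111010000001100
Gen 4 (rule 26): 001000001000011010
Gen 5 (rule 86): 011100011100101011
Gen 6 (rule 124): 010110010110111111
Gen 7 (rule 26): 100101100100100000
Gen 8 (rule 86): 111100111111110000
Gen 9 (rule 124): 100110100000011000
Gen 10 (rule 26): 011100010000110100
Gen 11 (rule 86): 100110111001010110
Gen 12 (rule 124): 110111101101111111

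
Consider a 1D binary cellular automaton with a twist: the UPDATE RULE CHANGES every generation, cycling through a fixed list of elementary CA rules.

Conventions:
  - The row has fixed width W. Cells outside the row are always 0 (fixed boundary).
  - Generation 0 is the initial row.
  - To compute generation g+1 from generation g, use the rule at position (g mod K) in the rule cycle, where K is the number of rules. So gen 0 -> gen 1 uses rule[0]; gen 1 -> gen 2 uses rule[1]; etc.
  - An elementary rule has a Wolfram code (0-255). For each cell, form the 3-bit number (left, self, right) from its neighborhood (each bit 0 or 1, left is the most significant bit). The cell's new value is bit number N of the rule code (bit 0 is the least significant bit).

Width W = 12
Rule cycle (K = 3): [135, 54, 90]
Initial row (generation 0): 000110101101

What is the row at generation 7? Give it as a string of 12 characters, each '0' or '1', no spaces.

Gen 0: 000110101101
Gen 1 (rule 135): 111000100001
Gen 2 (rule 54): 000101110011
Gen 3 (rule 90): 001001011111
Gen 4 (rule 135): 111011001110
Gen 5 (rule 54): 000100110001
Gen 6 (rule 90): 001011111010
Gen 7 (rule 135): 111001110010

Answer: 111001110010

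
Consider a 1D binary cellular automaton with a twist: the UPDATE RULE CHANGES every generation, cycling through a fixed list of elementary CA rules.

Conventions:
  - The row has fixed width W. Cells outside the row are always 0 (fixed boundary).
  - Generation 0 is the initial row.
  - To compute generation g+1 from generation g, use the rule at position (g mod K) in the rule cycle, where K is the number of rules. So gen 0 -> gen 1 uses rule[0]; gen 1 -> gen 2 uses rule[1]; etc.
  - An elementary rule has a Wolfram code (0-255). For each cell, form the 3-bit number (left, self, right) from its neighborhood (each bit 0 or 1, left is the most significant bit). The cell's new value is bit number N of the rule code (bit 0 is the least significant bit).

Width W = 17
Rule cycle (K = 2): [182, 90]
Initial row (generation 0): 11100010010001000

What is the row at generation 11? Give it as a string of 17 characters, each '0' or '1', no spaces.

Gen 0: 11100010010001000
Gen 1 (rule 182): 01010111111011100
Gen 2 (rule 90): 10000100001010110
Gen 3 (rule 182): 11001110011111001
Gen 4 (rule 90): 11111011110001110
Gen 5 (rule 182): 01110101101010101
Gen 6 (rule 90): 11010001100000000
Gen 7 (rule 182): 00111010010000000
Gen 8 (rule 90): 01101001101000000
Gen 9 (rule 182): 10011110011100000
Gen 10 (rule 90): 01110011110110000
Gen 11 (rule 182): 10101101101001000

Answer: 10101101101001000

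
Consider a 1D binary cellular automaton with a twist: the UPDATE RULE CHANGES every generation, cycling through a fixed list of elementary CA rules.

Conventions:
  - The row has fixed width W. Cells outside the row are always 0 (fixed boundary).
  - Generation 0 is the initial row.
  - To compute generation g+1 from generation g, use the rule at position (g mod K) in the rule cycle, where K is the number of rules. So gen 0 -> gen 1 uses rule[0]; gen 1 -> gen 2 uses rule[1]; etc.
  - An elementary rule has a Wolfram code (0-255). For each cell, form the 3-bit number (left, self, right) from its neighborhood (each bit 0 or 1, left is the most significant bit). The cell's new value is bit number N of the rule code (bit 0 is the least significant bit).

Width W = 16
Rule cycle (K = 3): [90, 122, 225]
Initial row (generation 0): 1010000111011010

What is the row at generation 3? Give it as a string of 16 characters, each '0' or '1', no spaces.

Gen 0: 1010000111011010
Gen 1 (rule 90): 0001001101011001
Gen 2 (rule 122): 0010111110111110
Gen 3 (rule 225): 1001011111011110

Answer: 1001011111011110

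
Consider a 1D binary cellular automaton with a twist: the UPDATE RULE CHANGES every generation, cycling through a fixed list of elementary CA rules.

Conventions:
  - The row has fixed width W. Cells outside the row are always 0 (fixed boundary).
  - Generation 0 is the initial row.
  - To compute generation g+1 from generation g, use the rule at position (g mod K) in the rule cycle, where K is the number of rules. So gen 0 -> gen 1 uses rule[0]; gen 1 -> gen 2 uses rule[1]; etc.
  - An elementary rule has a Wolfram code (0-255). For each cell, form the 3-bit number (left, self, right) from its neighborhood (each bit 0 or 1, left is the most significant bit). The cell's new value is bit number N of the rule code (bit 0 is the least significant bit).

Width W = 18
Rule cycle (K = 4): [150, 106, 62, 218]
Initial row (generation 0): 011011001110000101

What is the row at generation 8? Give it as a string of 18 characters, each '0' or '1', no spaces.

Gen 0: 011011001110000101
Gen 1 (rule 150): 100000110101001101
Gen 2 (rule 106): 000001111010011110
Gen 3 (rule 62): 000011000111110001
Gen 4 (rule 218): 000111101111111010
Gen 5 (rule 150): 001011000111110011
Gen 6 (rule 106): 010111001100010111
Gen 7 (rule 62): 111100111010111100
Gen 8 (rule 218): 111111111000111110

Answer: 111111111000111110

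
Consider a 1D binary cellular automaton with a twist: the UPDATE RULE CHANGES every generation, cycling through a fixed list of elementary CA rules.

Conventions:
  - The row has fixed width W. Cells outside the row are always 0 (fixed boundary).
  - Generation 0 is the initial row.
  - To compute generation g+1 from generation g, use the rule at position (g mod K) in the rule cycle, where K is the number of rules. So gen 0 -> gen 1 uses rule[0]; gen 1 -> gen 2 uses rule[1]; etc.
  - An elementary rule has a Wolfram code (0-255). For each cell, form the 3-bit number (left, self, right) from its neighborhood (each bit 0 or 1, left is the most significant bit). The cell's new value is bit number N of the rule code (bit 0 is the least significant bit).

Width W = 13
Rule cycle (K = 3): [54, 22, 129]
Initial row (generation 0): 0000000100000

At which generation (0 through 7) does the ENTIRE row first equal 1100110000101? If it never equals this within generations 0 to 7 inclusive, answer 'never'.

Answer: never

Derivation:
Gen 0: 0000000100000
Gen 1 (rule 54): 0000001110000
Gen 2 (rule 22): 0000010001000
Gen 3 (rule 129): 1111000100011
Gen 4 (rule 54): 0000101110100
Gen 5 (rule 22): 0001100000110
Gen 6 (rule 129): 1100001110000
Gen 7 (rule 54): 0010010001000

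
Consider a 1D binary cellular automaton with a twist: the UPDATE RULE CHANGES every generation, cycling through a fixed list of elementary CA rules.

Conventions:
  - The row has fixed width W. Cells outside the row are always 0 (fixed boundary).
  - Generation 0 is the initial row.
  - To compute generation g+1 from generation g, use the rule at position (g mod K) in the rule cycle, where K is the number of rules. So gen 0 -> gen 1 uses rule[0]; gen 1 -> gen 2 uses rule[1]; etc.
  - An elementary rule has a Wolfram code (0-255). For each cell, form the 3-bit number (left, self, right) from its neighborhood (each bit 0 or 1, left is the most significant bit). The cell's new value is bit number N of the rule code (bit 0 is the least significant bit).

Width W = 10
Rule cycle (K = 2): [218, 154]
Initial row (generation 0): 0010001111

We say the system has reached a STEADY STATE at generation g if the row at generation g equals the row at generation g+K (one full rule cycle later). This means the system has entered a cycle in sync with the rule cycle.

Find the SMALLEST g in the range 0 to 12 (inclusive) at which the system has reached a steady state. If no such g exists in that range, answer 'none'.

Gen 0: 0010001111
Gen 1 (rule 218): 0101011111
Gen 2 (rule 154): 1000011110
Gen 3 (rule 218): 0100111111
Gen 4 (rule 154): 1011111110
Gen 5 (rule 218): 0011111111
Gen 6 (rule 154): 0111111110
Gen 7 (rule 218): 1111111111
Gen 8 (rule 154): 1111111110
Gen 9 (rule 218): 1111111111
Gen 10 (rule 154): 1111111110
Gen 11 (rule 218): 1111111111
Gen 12 (rule 154): 1111111110
Gen 13 (rule 218): 1111111111
Gen 14 (rule 154): 1111111110

Answer: 7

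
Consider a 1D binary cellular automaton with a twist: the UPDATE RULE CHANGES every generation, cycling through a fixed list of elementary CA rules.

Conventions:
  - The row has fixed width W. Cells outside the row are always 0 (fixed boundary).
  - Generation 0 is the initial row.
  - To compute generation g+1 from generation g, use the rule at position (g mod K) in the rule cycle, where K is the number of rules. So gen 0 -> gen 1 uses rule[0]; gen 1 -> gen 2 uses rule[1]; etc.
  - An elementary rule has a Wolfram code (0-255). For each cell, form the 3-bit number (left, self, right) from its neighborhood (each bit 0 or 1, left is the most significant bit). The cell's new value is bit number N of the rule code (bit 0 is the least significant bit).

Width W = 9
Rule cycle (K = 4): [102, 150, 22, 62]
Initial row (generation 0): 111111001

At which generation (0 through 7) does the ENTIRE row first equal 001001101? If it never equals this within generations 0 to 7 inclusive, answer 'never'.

Gen 0: 111111001
Gen 1 (rule 102): 000001011
Gen 2 (rule 150): 000011000
Gen 3 (rule 22): 000100100
Gen 4 (rule 62): 001111110
Gen 5 (rule 102): 010000010
Gen 6 (rule 150): 111000111
Gen 7 (rule 22): 000101000

Answer: never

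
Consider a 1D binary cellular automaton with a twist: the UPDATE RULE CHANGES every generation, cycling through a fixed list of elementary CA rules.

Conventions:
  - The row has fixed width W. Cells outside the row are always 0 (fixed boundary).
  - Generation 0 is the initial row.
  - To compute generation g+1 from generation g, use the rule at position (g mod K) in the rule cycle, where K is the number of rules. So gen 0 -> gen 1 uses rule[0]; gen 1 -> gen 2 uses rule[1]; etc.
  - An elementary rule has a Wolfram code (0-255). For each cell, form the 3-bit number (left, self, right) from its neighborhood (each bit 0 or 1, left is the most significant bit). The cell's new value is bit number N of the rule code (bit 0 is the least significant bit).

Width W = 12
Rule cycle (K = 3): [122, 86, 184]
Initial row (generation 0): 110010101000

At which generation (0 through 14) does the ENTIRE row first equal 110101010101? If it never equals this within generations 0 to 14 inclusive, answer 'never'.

Answer: 8

Derivation:
Gen 0: 110010101000
Gen 1 (rule 122): 111101010100
Gen 2 (rule 86): 000101010110
Gen 3 (rule 184): 000010101101
Gen 4 (rule 122): 000101011110
Gen 5 (rule 86): 001101000011
Gen 6 (rule 184): 001010100010
Gen 7 (rule 122): 010101010101
Gen 8 (rule 86): 110101010101
Gen 9 (rule 184): 101010101010
Gen 10 (rule 122): 010101010101
Gen 11 (rule 86): 110101010101
Gen 12 (rule 184): 101010101010
Gen 13 (rule 122): 010101010101
Gen 14 (rule 86): 110101010101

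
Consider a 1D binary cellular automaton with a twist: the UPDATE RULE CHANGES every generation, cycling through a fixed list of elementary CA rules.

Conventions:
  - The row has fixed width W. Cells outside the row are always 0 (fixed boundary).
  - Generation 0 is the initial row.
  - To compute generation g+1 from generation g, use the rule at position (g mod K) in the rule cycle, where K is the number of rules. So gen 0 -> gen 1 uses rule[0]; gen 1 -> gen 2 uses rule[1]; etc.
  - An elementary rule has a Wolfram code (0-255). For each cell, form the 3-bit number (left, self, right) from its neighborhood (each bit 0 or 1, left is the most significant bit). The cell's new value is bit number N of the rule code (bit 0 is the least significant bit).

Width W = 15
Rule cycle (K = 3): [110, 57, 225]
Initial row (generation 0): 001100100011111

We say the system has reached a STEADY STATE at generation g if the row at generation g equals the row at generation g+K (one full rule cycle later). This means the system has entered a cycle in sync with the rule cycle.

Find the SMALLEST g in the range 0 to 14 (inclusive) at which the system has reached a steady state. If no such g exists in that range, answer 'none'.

Gen 0: 001100100011111
Gen 1 (rule 110): 011101100110001
Gen 2 (rule 57): 010011010101100
Gen 3 (rule 225): 000001101010101
Gen 4 (rule 110): 000011111111111
Gen 5 (rule 57): 111010000000000
Gen 6 (rule 225): 011100111111111
Gen 7 (rule 110): 110101100000001
Gen 8 (rule 57): 101011011111100
Gen 9 (rule 225): 010101101111101
Gen 10 (rule 110): 111111111000111
Gen 11 (rule 57): 100000000110100
Gen 12 (rule 225): 001111110011001
Gen 13 (rule 110): 011000010111011
Gen 14 (rule 57): 010111001100110
Gen 15 (rule 225): 001011000100010
Gen 16 (rule 110): 011111001100110
Gen 17 (rule 57): 010000101010101

Answer: none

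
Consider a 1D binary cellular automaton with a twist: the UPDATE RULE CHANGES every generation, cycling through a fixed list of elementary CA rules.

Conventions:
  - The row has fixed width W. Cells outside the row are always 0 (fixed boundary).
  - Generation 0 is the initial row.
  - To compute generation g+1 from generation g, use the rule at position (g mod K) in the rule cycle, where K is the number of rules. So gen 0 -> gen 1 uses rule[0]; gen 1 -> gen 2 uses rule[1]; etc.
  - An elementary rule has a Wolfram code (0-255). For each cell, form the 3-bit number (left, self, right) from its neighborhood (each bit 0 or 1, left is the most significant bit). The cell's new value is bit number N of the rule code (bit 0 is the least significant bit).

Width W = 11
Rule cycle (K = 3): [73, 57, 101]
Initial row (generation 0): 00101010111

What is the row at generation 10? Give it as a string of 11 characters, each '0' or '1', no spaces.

Answer: 10010000000

Derivation:
Gen 0: 00101010111
Gen 1 (rule 73): 10000000101
Gen 2 (rule 57): 01111110010
Gen 3 (rule 101): 00000010010
Gen 4 (rule 73): 11111000000
Gen 5 (rule 57): 10000111111
Gen 6 (rule 101): 10110000001
Gen 7 (rule 73): 00110111100
Gen 8 (rule 57): 10101100011
Gen 9 (rule 101): 11110101001
Gen 10 (rule 73): 10010000000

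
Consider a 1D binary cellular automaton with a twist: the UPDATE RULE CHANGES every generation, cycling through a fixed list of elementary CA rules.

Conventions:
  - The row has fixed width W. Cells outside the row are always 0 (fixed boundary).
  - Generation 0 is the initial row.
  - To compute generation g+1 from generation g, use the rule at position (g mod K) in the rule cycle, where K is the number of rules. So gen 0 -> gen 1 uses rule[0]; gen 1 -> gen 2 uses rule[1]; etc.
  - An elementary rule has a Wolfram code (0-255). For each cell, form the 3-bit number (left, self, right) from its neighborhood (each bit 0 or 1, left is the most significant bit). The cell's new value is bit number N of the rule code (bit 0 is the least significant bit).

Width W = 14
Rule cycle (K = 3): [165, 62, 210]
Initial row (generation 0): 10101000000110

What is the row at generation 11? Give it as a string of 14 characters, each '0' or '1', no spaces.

Gen 0: 10101000000110
Gen 1 (rule 165): 11111011110000
Gen 2 (rule 62): 10000110001000
Gen 3 (rule 210): 01001011010100
Gen 4 (rule 165): 01001100111101
Gen 5 (rule 62): 11111011100011
Gen 6 (rule 210): 01111001110101
Gen 7 (rule 165): 00110000101111
Gen 8 (rule 62): 01101001111000
Gen 9 (rule 210): 10100110111100
Gen 10 (rule 165): 11100001011001
Gen 11 (rule 62): 10010011110111

Answer: 10010011110111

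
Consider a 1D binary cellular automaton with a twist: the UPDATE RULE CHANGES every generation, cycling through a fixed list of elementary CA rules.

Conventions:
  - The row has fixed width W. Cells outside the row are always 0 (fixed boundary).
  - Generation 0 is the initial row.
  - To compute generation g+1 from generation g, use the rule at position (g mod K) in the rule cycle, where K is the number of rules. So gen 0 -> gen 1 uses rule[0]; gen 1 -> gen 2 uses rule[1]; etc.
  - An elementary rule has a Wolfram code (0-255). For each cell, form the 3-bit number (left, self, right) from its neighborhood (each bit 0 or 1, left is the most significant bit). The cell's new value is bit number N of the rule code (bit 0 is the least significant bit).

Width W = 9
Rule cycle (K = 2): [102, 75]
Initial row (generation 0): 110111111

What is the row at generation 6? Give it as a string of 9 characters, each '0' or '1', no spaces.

Gen 0: 110111111
Gen 1 (rule 102): 011000001
Gen 2 (rule 75): 111011110
Gen 3 (rule 102): 001100010
Gen 4 (rule 75): 111101100
Gen 5 (rule 102): 000110100
Gen 6 (rule 75): 111110001

Answer: 111110001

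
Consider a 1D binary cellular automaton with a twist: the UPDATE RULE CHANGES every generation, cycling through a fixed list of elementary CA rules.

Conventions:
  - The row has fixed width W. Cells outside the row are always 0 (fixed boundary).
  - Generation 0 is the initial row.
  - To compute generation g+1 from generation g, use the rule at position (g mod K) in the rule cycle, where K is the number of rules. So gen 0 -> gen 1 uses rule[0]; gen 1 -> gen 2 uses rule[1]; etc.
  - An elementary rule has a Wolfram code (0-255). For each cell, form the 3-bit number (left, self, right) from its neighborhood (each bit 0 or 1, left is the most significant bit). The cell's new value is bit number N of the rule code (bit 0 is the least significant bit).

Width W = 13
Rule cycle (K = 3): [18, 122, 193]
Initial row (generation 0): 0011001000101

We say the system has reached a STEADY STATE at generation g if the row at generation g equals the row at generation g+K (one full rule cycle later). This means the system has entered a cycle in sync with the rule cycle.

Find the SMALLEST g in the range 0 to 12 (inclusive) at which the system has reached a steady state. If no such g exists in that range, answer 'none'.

Answer: 7

Derivation:
Gen 0: 0011001000101
Gen 1 (rule 18): 0100110101000
Gen 2 (rule 122): 1011111010100
Gen 3 (rule 193): 0001111000001
Gen 4 (rule 18): 0010000100010
Gen 5 (rule 122): 0101001010101
Gen 6 (rule 193): 0000000000000
Gen 7 (rule 18): 0000000000000
Gen 8 (rule 122): 0000000000000
Gen 9 (rule 193): 1111111111111
Gen 10 (rule 18): 0000000000000
Gen 11 (rule 122): 0000000000000
Gen 12 (rule 193): 1111111111111
Gen 13 (rule 18): 0000000000000
Gen 14 (rule 122): 0000000000000
Gen 15 (rule 193): 1111111111111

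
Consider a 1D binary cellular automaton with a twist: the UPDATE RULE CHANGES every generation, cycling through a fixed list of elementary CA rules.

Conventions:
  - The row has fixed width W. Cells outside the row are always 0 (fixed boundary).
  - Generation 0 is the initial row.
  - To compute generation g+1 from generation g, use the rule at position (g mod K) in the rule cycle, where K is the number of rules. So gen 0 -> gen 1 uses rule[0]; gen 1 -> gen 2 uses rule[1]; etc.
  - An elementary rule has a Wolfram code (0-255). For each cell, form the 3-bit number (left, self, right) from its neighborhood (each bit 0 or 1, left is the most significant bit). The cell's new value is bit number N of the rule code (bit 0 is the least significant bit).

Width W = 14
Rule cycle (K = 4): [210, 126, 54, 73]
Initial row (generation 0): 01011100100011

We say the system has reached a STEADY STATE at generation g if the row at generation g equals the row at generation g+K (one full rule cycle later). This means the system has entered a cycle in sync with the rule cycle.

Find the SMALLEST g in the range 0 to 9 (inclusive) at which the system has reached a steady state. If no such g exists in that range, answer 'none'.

Gen 0: 01011100100011
Gen 1 (rule 210): 10001111010101
Gen 2 (rule 126): 11011001111111
Gen 3 (rule 54): 00100110000000
Gen 4 (rule 73): 10000110111111
Gen 5 (rule 210): 01001010011111
Gen 6 (rule 126): 11111111110001
Gen 7 (rule 54): 00000000001011
Gen 8 (rule 73): 11111111100011
Gen 9 (rule 210): 01111111110101
Gen 10 (rule 126): 11000000011111
Gen 11 (rule 54): 00100000100000
Gen 12 (rule 73): 10001110001111
Gen 13 (rule 210): 01010111010111

Answer: none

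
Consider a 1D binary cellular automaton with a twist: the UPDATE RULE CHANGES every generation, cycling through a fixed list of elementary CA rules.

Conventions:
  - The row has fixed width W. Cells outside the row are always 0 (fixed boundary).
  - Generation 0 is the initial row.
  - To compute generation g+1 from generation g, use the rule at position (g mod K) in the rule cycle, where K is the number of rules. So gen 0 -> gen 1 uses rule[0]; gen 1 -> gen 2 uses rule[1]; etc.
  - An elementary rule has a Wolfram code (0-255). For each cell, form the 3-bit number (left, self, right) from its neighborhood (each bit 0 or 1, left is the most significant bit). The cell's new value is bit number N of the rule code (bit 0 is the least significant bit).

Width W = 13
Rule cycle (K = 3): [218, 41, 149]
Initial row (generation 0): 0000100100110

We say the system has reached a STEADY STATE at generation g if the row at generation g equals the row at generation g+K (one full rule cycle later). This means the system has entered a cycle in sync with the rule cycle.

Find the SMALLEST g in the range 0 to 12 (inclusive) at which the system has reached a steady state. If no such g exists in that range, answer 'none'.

Gen 0: 0000100100110
Gen 1 (rule 218): 0001011011111
Gen 2 (rule 41): 1100110110000
Gen 3 (rule 149): 0010000001111
Gen 4 (rule 218): 0101000011111
Gen 5 (rule 41): 0010011010000
Gen 6 (rule 149): 1011000011111
Gen 7 (rule 218): 0011100111111
Gen 8 (rule 41): 1010000100000
Gen 9 (rule 149): 1011110111111
Gen 10 (rule 218): 0011110111111
Gen 11 (rule 41): 1010001100000
Gen 12 (rule 149): 1011100011111
Gen 13 (rule 218): 0011110111111
Gen 14 (rule 41): 1010001100000
Gen 15 (rule 149): 1011100011111

Answer: 10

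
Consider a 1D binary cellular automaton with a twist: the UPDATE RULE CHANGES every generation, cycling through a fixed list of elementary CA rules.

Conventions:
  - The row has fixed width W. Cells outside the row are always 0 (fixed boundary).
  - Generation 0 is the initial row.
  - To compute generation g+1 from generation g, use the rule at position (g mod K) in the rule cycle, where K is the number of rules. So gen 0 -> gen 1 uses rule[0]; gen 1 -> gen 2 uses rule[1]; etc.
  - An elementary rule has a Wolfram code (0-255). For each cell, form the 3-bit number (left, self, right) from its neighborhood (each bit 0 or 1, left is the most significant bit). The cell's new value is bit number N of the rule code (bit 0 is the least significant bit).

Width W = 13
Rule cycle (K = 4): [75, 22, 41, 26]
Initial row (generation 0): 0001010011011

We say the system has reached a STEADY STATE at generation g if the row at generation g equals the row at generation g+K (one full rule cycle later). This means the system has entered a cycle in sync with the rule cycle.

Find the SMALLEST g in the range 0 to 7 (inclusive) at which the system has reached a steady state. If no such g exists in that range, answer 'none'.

Answer: 6

Derivation:
Gen 0: 0001010011011
Gen 1 (rule 75): 1110000111011
Gen 2 (rule 22): 0001001000000
Gen 3 (rule 41): 1100000011111
Gen 4 (rule 26): 1010000110000
Gen 5 (rule 75): 0000111110111
Gen 6 (rule 22): 0001000000000
Gen 7 (rule 41): 1100011111111
Gen 8 (rule 26): 1010110000000
Gen 9 (rule 75): 0000110111111
Gen 10 (rule 22): 0001000000000
Gen 11 (rule 41): 1100011111111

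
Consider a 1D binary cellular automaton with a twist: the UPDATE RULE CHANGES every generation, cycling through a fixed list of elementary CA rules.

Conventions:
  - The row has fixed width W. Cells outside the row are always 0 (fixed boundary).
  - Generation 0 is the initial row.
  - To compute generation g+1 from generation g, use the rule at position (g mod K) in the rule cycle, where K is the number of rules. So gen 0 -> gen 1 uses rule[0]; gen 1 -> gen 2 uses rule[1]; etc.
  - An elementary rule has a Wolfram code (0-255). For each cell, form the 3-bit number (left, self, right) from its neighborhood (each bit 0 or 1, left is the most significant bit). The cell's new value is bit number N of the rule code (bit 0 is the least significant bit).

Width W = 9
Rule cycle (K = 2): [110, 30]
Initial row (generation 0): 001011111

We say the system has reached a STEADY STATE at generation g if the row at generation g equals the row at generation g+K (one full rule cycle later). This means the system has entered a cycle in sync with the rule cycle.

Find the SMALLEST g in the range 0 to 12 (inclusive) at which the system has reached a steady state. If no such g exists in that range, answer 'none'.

Gen 0: 001011111
Gen 1 (rule 110): 011110001
Gen 2 (rule 30): 110001011
Gen 3 (rule 110): 110011111
Gen 4 (rule 30): 101110000
Gen 5 (rule 110): 111010000
Gen 6 (rule 30): 100011000
Gen 7 (rule 110): 100111000
Gen 8 (rule 30): 111100100
Gen 9 (rule 110): 100101100
Gen 10 (rule 30): 111101010
Gen 11 (rule 110): 100111110
Gen 12 (rule 30): 111100001
Gen 13 (rule 110): 100100011
Gen 14 (rule 30): 111110110

Answer: none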